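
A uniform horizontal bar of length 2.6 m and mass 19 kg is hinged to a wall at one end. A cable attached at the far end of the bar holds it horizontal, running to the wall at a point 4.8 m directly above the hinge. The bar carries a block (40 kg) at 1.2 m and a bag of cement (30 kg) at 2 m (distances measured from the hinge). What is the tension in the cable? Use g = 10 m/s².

T ≈ 580 N

Choose the hinge as the axis so the unknown hinge reaction has zero arm there.
Beam weight: 19 × 10 = 190 N down at 1.3 m → arm 1.3 m, τ = 190 × 1.3 = 247 N·m clockwise.
Block: 40 × 10 = 400 N down at 1.2 m → arm 1.2 m, τ = 400 × 1.2 = 480 N·m clockwise.
Bag of cement: 30 × 10 = 300 N down at 2 m → arm 2 m, τ = 300 × 2 = 600 N·m clockwise.
Total clockwise load moment = 1327 N·m.
The cable tension T acts at 2.6 m; only its component perpendicular to the bar, T sinθ, produces torque. sinθ = h/√(h²+d²) = 4.8/√(4.8²+2.6²) = 0.8793.
Setting net torque to zero: T × 2.6 × 0.8793 = 1327 → T = 1327 / 2.286 = 580 N.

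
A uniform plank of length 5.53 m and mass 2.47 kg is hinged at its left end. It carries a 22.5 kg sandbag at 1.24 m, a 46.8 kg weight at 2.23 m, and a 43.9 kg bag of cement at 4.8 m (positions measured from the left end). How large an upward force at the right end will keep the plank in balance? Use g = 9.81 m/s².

Take moments about the left end.
Beam weight: 2.47 × 9.81 = 24.23 N down at 2.765 m → arm 2.765 m, τ = 24.23 × 2.765 = 67 N·m clockwise.
Sandbag: 22.5 × 9.81 = 220.7 N down at 1.24 m → arm 1.24 m, τ = 220.7 × 1.24 = 273.7 N·m clockwise.
Weight: 46.8 × 9.81 = 459.1 N down at 2.23 m → arm 2.23 m, τ = 459.1 × 2.23 = 1024 N·m clockwise.
Bag of cement: 43.9 × 9.81 = 430.7 N down at 4.8 m → arm 4.8 m, τ = 430.7 × 4.8 = 2067 N·m clockwise.
Net moment of the loads = 3432 N·m clockwise.
The upward force F acts at the right end, arm 5.53 m, giving F × 5.53 counterclockwise.
Balancing moments: F × 5.53 = 3432, giving F = 3432 / 5.53 = 621 N.

F ≈ 621 N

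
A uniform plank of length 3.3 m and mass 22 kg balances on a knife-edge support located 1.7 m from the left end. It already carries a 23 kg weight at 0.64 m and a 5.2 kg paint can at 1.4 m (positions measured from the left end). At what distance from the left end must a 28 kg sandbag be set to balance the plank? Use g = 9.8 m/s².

Taking torques about the knife-edge support (at 1.7 m from the left end):
Beam weight: 22 × 9.8 = 215.6 N down at 1.65 m → arm 0.05 m, τ = 215.6 × 0.05 = 10.78 N·m counterclockwise.
Weight: 23 × 9.8 = 225.4 N down at 0.64 m → arm 1.06 m, τ = 225.4 × 1.06 = 238.9 N·m counterclockwise.
Paint can: 5.2 × 9.8 = 50.96 N down at 1.4 m → arm 0.3 m, τ = 50.96 × 0.3 = 15.29 N·m counterclockwise.
Net moment of existing loads = 265 N·m counterclockwise.
The sandbag weighs 28 × 9.8 = 274.4 N and must supply an equal clockwise moment, so its lever arm about the knife-edge support is 265 / 274.4 = 0.966 m.
That puts it at 1.7 + 0.966 = 2.67 m from the left end.

x ≈ 2.67 m from the left end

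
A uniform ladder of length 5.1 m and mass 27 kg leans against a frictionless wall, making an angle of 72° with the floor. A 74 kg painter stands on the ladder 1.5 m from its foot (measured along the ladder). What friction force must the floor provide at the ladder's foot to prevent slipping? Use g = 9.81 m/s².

Sum moments about the foot of the ladder (the floor normal and friction both act there and drop out).
Ladder weight 27×9.81 = 264.9 N acts at 2.55 m along the ladder; its horizontal arm is 2.55·cos72° = 0.788 m → τ = 208.7 N·m clockwise.
Painter: 74×9.81 = 725.9 N at 1.5 m → arm 0.4635 m → τ = 336.5 N·m clockwise.
Wall normal N acts horizontally at the top; its moment arm is the height L sinθ = 5.1·sin72° = 4.85 m, counterclockwise.
Στ = 0 ⇒ N × 4.85 = 545.2 ⇒ N = 112 N.
ΣFx = 0: friction at the foot balances the wall's push, so f = N_wall = 112 N.

f ≈ 112 N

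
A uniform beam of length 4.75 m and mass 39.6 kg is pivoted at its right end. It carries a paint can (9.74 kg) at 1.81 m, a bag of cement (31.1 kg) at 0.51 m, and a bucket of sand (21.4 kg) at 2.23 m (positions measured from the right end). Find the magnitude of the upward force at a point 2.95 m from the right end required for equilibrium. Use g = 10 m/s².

F ≈ 594 N

Take moments about the right end.
Beam weight: 39.6 × 10 = 396 N down at 2.375 m → arm 2.375 m, τ = 396 × 2.375 = 940.5 N·m counterclockwise.
Paint can: 9.74 × 10 = 97.4 N down at 1.81 m → arm 1.81 m, τ = 97.4 × 1.81 = 176.3 N·m counterclockwise.
Bag of cement: 31.1 × 10 = 311 N down at 0.51 m → arm 0.51 m, τ = 311 × 0.51 = 158.6 N·m counterclockwise.
Bucket of sand: 21.4 × 10 = 214 N down at 2.23 m → arm 2.23 m, τ = 214 × 2.23 = 477.2 N·m counterclockwise.
Net moment of the loads = 1753 N·m counterclockwise.
The upward force F acts at a point 2.95 m from the right end, arm 2.95 m, giving F × 2.95 clockwise.
Balancing moments: F × 2.95 = 1753, giving F = 1753 / 2.95 = 594 N.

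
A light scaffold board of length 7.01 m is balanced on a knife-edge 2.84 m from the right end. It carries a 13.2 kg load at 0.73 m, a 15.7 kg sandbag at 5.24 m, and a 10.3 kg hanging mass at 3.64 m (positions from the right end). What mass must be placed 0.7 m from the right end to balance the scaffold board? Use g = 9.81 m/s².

Sum moments about the knife-edge (at 2.84 m from the right end) (the support reaction has zero arm there).
Load: 13.2 × 9.81 = 129.5 N down at 0.73 m → arm 2.11 m, τ = 129.5 × 2.11 = 273.2 N·m clockwise.
Sandbag: 15.7 × 9.81 = 154 N down at 5.24 m → arm 2.4 m, τ = 154 × 2.4 = 369.6 N·m counterclockwise.
Hanging mass: 10.3 × 9.81 = 101 N down at 3.64 m → arm 0.8 m, τ = 101 × 0.8 = 80.8 N·m counterclockwise.
Net moment of known loads = 177.2 N·m counterclockwise.
An unknown mass m at 0.7 m has arm 2.14 m; its moment is m·g·2.14 clockwise.
Setting net torque to zero: m × 9.81 × 2.14 = 177.2 → m = 177.2 / (9.81 × 2.14) = 8.44 kg.

m ≈ 8.44 kg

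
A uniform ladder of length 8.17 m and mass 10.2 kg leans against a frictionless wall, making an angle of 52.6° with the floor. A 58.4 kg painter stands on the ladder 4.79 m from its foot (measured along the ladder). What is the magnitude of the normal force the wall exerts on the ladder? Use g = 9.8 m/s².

Choose the foot of the ladder as the axis so the floor normal and friction both act there and drop out.
Ladder weight 10.2×9.8 = 99.96 N acts at 4.085 m along the ladder; its horizontal arm is 4.085·cos52.6° = 2.481 m → τ = 248 N·m clockwise.
Painter: 58.4×9.8 = 572.3 N at 4.79 m → arm 2.909 m → τ = 1665 N·m clockwise.
Wall normal N acts horizontally at the top; its moment arm is the height L sinθ = 8.17·sin52.6° = 6.49 m, counterclockwise.
For rotational equilibrium, N × 6.49 = 1913, so N = 295 N.

N_wall ≈ 295 N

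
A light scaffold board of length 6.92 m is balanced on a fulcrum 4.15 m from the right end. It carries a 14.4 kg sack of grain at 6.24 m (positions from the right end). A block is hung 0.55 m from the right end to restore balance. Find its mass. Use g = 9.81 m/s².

About the fulcrum (at 4.15 m from the right end):
Sack of grain: 14.4 × 9.81 = 141.3 N down at 6.24 m → arm 2.09 m, τ = 141.3 × 2.09 = 295.3 N·m counterclockwise.
Net moment of known loads = 295.3 N·m counterclockwise.
An unknown mass m at 0.55 m has arm 3.6 m; its moment is m·g·3.6 clockwise.
Balancing moments: m × 9.81 × 3.6 = 295.3, giving m = 295.3 / (9.81 × 3.6) = 8.36 kg.

m ≈ 8.36 kg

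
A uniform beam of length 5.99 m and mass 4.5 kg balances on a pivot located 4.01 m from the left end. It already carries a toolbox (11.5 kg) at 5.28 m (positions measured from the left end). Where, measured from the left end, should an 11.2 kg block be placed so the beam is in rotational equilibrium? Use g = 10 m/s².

x ≈ 3.11 m from the left end

Take moments about the pivot (at 4.01 m from the left end).
Beam weight: 4.5 × 10 = 45 N down at 2.995 m → arm 1.015 m, τ = 45 × 1.015 = 45.67 N·m counterclockwise.
Toolbox: 11.5 × 10 = 115 N down at 5.28 m → arm 1.27 m, τ = 115 × 1.27 = 146.1 N·m clockwise.
Net moment of existing loads = 100.4 N·m clockwise.
The block weighs 11.2 × 10 = 112 N and must supply an equal counterclockwise moment, so its lever arm about the pivot is 100.4 / 112 = 0.896 m.
That puts it at 4.01 − 0.896 = 3.11 m from the left end.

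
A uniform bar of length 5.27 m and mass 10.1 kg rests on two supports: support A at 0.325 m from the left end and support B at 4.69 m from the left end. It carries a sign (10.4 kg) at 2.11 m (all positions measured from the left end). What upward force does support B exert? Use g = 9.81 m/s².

Take moments about support A.
Beam weight: 10.1 × 9.81 = 99.08 N down at 2.635 m → arm 2.31 m, τ = 99.08 × 2.31 = 228.9 N·m clockwise.
Sign: 10.4 × 9.81 = 102 N down at 2.11 m → arm 1.785 m, τ = 102 × 1.785 = 182.1 N·m clockwise.
Net load moment about support A = 411 N·m clockwise.
Reaction R at support B is upward at 4.69 m, arm 4.365 m → moment R × 4.365 counterclockwise.
Balancing moments: R × 4.365 = 411, giving R = 94.2 N.

R_B ≈ 94.2 N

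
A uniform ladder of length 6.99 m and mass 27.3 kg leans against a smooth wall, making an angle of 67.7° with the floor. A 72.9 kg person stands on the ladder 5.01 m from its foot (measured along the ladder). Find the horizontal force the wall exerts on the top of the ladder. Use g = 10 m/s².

N_wall ≈ 270 N

About the foot of the ladder:
Ladder weight 27.3×10 = 273 N acts at 3.495 m along the ladder; its horizontal arm is 3.495·cos67.7° = 1.326 m → τ = 362 N·m clockwise.
Person: 72.9×10 = 729 N at 5.01 m → arm 1.901 m → τ = 1386 N·m clockwise.
Wall normal N acts horizontally at the top; its moment arm is the height L sinθ = 6.99·sin67.7° = 6.467 m, counterclockwise.
Setting net torque to zero: N × 6.467 = 1748 → N = 270 N.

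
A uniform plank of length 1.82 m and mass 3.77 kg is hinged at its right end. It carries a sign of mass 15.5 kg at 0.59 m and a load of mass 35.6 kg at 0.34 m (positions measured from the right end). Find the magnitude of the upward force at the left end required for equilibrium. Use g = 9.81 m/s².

F ≈ 133 N

Taking torques about the right end:
Beam weight: 3.77 × 9.81 = 36.98 N down at 0.91 m → arm 0.91 m, τ = 36.98 × 0.91 = 33.65 N·m counterclockwise.
Sign: 15.5 × 9.81 = 152.1 N down at 0.59 m → arm 0.59 m, τ = 152.1 × 0.59 = 89.74 N·m counterclockwise.
Load: 35.6 × 9.81 = 349.2 N down at 0.34 m → arm 0.34 m, τ = 349.2 × 0.34 = 118.7 N·m counterclockwise.
Net moment of the loads = 242.1 N·m counterclockwise.
The upward force F acts at the left end, arm 1.82 m, giving F × 1.82 clockwise.
For rotational equilibrium, F × 1.82 = 242.1, so F = 242.1 / 1.82 = 133 N.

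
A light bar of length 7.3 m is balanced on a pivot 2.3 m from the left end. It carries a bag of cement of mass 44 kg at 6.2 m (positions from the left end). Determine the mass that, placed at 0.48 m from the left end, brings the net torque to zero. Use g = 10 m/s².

Sum moments about the pivot (at 2.3 m from the left end) (the support reaction has zero arm there).
Bag of cement: 44 × 10 = 440 N down at 6.2 m → arm 3.9 m, τ = 440 × 3.9 = 1716 N·m clockwise.
Net moment of known loads = 1716 N·m clockwise.
An unknown mass m at 0.48 m has arm 1.82 m; its moment is m·g·1.82 counterclockwise.
For rotational equilibrium, m × 10 × 1.82 = 1716, so m = 1716 / (10 × 1.82) = 94.3 kg.

m ≈ 94.3 kg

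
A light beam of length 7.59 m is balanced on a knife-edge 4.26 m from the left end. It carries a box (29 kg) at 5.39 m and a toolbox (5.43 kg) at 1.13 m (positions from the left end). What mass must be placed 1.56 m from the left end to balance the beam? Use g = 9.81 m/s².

Take moments about the knife-edge (at 4.26 m from the left end).
Box: 29 × 9.81 = 284.5 N down at 5.39 m → arm 1.13 m, τ = 284.5 × 1.13 = 321.5 N·m clockwise.
Toolbox: 5.43 × 9.81 = 53.27 N down at 1.13 m → arm 3.13 m, τ = 53.27 × 3.13 = 166.7 N·m counterclockwise.
Net moment of known loads = 154.8 N·m clockwise.
An unknown mass m at 1.56 m has arm 2.7 m; its moment is m·g·2.7 counterclockwise.
For rotational equilibrium, m × 9.81 × 2.7 = 154.8, so m = 154.8 / (9.81 × 2.7) = 5.84 kg.

m ≈ 5.84 kg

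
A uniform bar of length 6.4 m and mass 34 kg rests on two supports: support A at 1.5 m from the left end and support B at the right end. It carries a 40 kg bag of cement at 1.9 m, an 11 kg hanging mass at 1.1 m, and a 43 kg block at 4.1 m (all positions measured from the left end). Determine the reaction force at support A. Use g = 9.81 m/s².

R_A ≈ 893 N

Taking torques about support B:
Beam weight: 34 × 9.81 = 333.5 N down at 3.2 m → arm 3.2 m, τ = 333.5 × 3.2 = 1067 N·m counterclockwise.
Bag of cement: 40 × 9.81 = 392.4 N down at 1.9 m → arm 4.5 m, τ = 392.4 × 4.5 = 1766 N·m counterclockwise.
Hanging mass: 11 × 9.81 = 107.9 N down at 1.1 m → arm 5.3 m, τ = 107.9 × 5.3 = 571.9 N·m counterclockwise.
Block: 43 × 9.81 = 421.8 N down at 4.1 m → arm 2.3 m, τ = 421.8 × 2.3 = 970.1 N·m counterclockwise.
Net load moment about support B = 4375 N·m counterclockwise.
Reaction R at support A is upward at 1.5 m, arm 4.9 m → moment R × 4.9 clockwise.
Balancing moments: R × 4.9 = 4375, giving R = 893 N.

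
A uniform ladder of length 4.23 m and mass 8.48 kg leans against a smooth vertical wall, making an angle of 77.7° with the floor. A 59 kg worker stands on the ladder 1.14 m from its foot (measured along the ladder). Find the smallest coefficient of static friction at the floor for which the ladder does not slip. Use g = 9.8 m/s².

About the foot of the ladder:
Ladder weight 8.48×9.8 = 83.1 N acts at 2.115 m along the ladder; its horizontal arm is 2.115·cos77.7° = 0.4506 m → τ = 37.44 N·m clockwise.
Worker: 59×9.8 = 578.2 N at 1.14 m → arm 0.2429 m → τ = 140.4 N·m clockwise.
Wall normal N acts horizontally at the top; its moment arm is the height L sinθ = 4.23·sin77.7° = 4.133 m, counterclockwise.
Setting net torque to zero: N × 4.133 = 177.8 → N = 43.02 N.
ΣFx = 0 ⇒ f = N_wall = 43.02 N. ΣFy = 0 ⇒ N_floor = 661.3 N.
μ_min = f / N_floor = 43.02 / 661.3 = 0.0651.

μ_min ≈ 0.0651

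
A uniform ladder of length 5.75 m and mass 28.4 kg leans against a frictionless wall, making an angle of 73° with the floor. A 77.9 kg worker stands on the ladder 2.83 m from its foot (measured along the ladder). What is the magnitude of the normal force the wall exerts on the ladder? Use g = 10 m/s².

N_wall ≈ 161 N

Taking torques about the foot of the ladder:
Ladder weight 28.4×10 = 284 N acts at 2.875 m along the ladder; its horizontal arm is 2.875·cos73° = 0.8406 m → τ = 238.7 N·m clockwise.
Worker: 77.9×10 = 779 N at 2.83 m → arm 0.8274 m → τ = 644.5 N·m clockwise.
Wall normal N acts horizontally at the top; its moment arm is the height L sinθ = 5.75·sin73° = 5.499 m, counterclockwise.
Στ = 0 ⇒ N × 5.499 = 883.2 ⇒ N = 161 N.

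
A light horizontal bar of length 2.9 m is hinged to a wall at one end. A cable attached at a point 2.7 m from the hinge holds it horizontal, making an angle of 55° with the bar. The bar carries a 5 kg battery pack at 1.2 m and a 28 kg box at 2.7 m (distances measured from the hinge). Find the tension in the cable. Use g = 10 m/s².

Taking torques about the hinge:
Battery pack: 5 × 10 = 50 N down at 1.2 m → arm 1.2 m, τ = 50 × 1.2 = 60 N·m clockwise.
Box: 28 × 10 = 280 N down at 2.7 m → arm 2.7 m, τ = 280 × 2.7 = 756 N·m clockwise.
Total clockwise load moment = 816 N·m.
The cable tension T acts at 2.7 m; only its component perpendicular to the bar, T sinθ, produces torque. sin 55° = 0.8192.
Setting net torque to zero: T × 2.7 × 0.8192 = 816 → T = 816 / 2.212 = 369 N.

T ≈ 369 N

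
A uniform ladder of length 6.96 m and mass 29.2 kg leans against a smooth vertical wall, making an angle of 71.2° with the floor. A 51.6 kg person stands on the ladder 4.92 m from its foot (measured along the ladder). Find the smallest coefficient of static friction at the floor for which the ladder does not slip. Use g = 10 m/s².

μ_min ≈ 0.215

About the foot of the ladder:
Ladder weight 29.2×10 = 292 N acts at 3.48 m along the ladder; its horizontal arm is 3.48·cos71.2° = 1.121 m → τ = 327.3 N·m clockwise.
Person: 51.6×10 = 516 N at 4.92 m → arm 1.586 m → τ = 818.4 N·m clockwise.
Wall normal N acts horizontally at the top; its moment arm is the height L sinθ = 6.96·sin71.2° = 6.589 m, counterclockwise.
Setting net torque to zero: N × 6.589 = 1146 → N = 173.9 N.
ΣFx = 0 ⇒ f = N_wall = 173.9 N. ΣFy = 0 ⇒ N_floor = 808 N.
μ_min = f / N_floor = 173.9 / 808 = 0.215.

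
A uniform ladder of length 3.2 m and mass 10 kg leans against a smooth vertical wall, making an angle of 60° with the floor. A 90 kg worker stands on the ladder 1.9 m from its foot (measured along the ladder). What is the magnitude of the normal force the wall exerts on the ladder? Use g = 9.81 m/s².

N_wall ≈ 331 N

About the foot of the ladder:
Ladder weight 10×9.81 = 98.1 N acts at 1.6 m along the ladder; its horizontal arm is 1.6·cos60° = 0.8 m → τ = 78.48 N·m clockwise.
Worker: 90×9.81 = 882.9 N at 1.9 m → arm 0.95 m → τ = 838.8 N·m clockwise.
Wall normal N acts horizontally at the top; its moment arm is the height L sinθ = 3.2·sin60° = 2.771 m, counterclockwise.
Στ = 0 ⇒ N × 2.771 = 917.3 ⇒ N = 331 N.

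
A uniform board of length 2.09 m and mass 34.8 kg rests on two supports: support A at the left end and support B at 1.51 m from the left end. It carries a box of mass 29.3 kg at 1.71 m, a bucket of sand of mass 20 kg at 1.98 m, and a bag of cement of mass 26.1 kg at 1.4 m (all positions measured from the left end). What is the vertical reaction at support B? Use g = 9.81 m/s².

Taking torques about support A:
Beam weight: 34.8 × 9.81 = 341.4 N down at 1.045 m → arm 1.045 m, τ = 341.4 × 1.045 = 356.8 N·m clockwise.
Box: 29.3 × 9.81 = 287.4 N down at 1.71 m → arm 1.71 m, τ = 287.4 × 1.71 = 491.5 N·m clockwise.
Bucket of sand: 20 × 9.81 = 196.2 N down at 1.98 m → arm 1.98 m, τ = 196.2 × 1.98 = 388.5 N·m clockwise.
Bag of cement: 26.1 × 9.81 = 256 N down at 1.4 m → arm 1.4 m, τ = 256 × 1.4 = 358.4 N·m clockwise.
Net load moment about support A = 1595 N·m clockwise.
Reaction R at support B is upward at 1.51 m, arm 1.51 m → moment R × 1.51 counterclockwise.
Setting net torque to zero: R × 1.51 = 1595 → R = 1060 N.

R_B ≈ 1060 N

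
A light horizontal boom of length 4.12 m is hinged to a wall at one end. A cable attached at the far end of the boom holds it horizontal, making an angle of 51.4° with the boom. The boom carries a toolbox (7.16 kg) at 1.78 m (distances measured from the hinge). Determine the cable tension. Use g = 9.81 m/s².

T ≈ 38.8 N

Take moments about the hinge.
Toolbox: 7.16 × 9.81 = 70.24 N down at 1.78 m → arm 1.78 m, τ = 70.24 × 1.78 = 125 N·m clockwise.
Total clockwise load moment = 125 N·m.
The cable tension T acts at 4.12 m; only its component perpendicular to the boom, T sinθ, produces torque. sin 51.4° = 0.7815.
Balancing moments: T × 4.12 × 0.7815 = 125, giving T = 125 / 3.22 = 38.8 N.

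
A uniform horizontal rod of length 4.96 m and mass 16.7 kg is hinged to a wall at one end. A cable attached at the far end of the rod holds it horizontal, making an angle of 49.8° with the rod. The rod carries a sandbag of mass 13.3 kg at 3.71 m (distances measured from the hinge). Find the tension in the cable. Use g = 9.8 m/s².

T ≈ 235 N

Taking torques about the hinge:
Beam weight: 16.7 × 9.8 = 163.7 N down at 2.48 m → arm 2.48 m, τ = 163.7 × 2.48 = 406 N·m clockwise.
Sandbag: 13.3 × 9.8 = 130.3 N down at 3.71 m → arm 3.71 m, τ = 130.3 × 3.71 = 483.4 N·m clockwise.
Total clockwise load moment = 889.4 N·m.
The cable tension T acts at 4.96 m; only its component perpendicular to the rod, T sinθ, produces torque. sin 49.8° = 0.7638.
Balancing moments: T × 4.96 × 0.7638 = 889.4, giving T = 889.4 / 3.788 = 235 N.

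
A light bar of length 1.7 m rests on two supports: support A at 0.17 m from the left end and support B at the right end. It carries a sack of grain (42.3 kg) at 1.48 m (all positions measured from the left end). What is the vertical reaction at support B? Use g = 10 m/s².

Sum moments about support A (its reaction then has zero moment arm).
Sack of grain: 42.3 × 10 = 423 N down at 1.48 m → arm 1.31 m, τ = 423 × 1.31 = 554.1 N·m clockwise.
Net load moment about support A = 554.1 N·m clockwise.
Reaction R at support B is upward at 1.7 m, arm 1.53 m → moment R × 1.53 counterclockwise.
Setting net torque to zero: R × 1.53 = 554.1 → R = 362 N.

R_B ≈ 362 N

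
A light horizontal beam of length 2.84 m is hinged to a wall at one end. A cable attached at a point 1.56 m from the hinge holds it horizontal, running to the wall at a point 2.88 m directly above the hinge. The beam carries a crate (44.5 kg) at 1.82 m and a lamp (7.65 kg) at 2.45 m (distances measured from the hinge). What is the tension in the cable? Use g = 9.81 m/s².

Sum moments about the hinge (the unknown hinge reaction has zero arm there).
Crate: 44.5 × 9.81 = 436.5 N down at 1.82 m → arm 1.82 m, τ = 436.5 × 1.82 = 794.4 N·m clockwise.
Lamp: 7.65 × 9.81 = 75.05 N down at 2.45 m → arm 2.45 m, τ = 75.05 × 2.45 = 183.9 N·m clockwise.
Total clockwise load moment = 978.3 N·m.
The cable tension T acts at 1.56 m; only its component perpendicular to the beam, T sinθ, produces torque. sinθ = h/√(h²+d²) = 2.88/√(2.88²+1.56²) = 0.8793.
Στ = 0 ⇒ T × 1.56 × 0.8793 = 978.3 ⇒ T = 978.3 / 1.372 = 713 N.

T ≈ 713 N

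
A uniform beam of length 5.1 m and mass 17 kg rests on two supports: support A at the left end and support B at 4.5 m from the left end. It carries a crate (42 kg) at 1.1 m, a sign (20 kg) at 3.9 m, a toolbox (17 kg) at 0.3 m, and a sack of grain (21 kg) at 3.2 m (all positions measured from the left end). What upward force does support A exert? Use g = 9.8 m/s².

R_A ≈ 624 N

Taking torques about support B:
Beam weight: 17 × 9.8 = 166.6 N down at 2.55 m → arm 1.95 m, τ = 166.6 × 1.95 = 324.9 N·m counterclockwise.
Crate: 42 × 9.8 = 411.6 N down at 1.1 m → arm 3.4 m, τ = 411.6 × 3.4 = 1399 N·m counterclockwise.
Sign: 20 × 9.8 = 196 N down at 3.9 m → arm 0.6 m, τ = 196 × 0.6 = 117.6 N·m counterclockwise.
Toolbox: 17 × 9.8 = 166.6 N down at 0.3 m → arm 4.2 m, τ = 166.6 × 4.2 = 699.7 N·m counterclockwise.
Sack of grain: 21 × 9.8 = 205.8 N down at 3.2 m → arm 1.3 m, τ = 205.8 × 1.3 = 267.5 N·m counterclockwise.
Net load moment about support B = 2809 N·m counterclockwise.
Reaction R at support A is upward at 0 m, arm 4.5 m → moment R × 4.5 clockwise.
Στ = 0 ⇒ R × 4.5 = 2809 ⇒ R = 624 N.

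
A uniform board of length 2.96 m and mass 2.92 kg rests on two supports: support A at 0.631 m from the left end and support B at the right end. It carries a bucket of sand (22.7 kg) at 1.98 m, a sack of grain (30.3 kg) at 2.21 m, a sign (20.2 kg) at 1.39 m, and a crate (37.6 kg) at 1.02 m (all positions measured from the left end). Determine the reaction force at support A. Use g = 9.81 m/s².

R_A ≈ 648 N

Take moments about support B.
Beam weight: 2.92 × 9.81 = 28.65 N down at 1.48 m → arm 1.48 m, τ = 28.65 × 1.48 = 42.4 N·m counterclockwise.
Bucket of sand: 22.7 × 9.81 = 222.7 N down at 1.98 m → arm 0.98 m, τ = 222.7 × 0.98 = 218.2 N·m counterclockwise.
Sack of grain: 30.3 × 9.81 = 297.2 N down at 2.21 m → arm 0.75 m, τ = 297.2 × 0.75 = 222.9 N·m counterclockwise.
Sign: 20.2 × 9.81 = 198.2 N down at 1.39 m → arm 1.57 m, τ = 198.2 × 1.57 = 311.2 N·m counterclockwise.
Crate: 37.6 × 9.81 = 368.9 N down at 1.02 m → arm 1.94 m, τ = 368.9 × 1.94 = 715.7 N·m counterclockwise.
Net load moment about support B = 1510 N·m counterclockwise.
Reaction R at support A is upward at 0.631 m, arm 2.329 m → moment R × 2.329 clockwise.
Στ = 0 ⇒ R × 2.329 = 1510 ⇒ R = 648 N.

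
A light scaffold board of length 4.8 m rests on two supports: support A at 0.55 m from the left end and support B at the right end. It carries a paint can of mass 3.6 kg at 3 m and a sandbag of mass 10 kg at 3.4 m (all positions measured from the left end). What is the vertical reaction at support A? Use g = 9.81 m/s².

R_A ≈ 47.3 N

Sum moments about support B (its reaction then has zero moment arm).
Paint can: 3.6 × 9.81 = 35.32 N down at 3 m → arm 1.8 m, τ = 35.32 × 1.8 = 63.58 N·m counterclockwise.
Sandbag: 10 × 9.81 = 98.1 N down at 3.4 m → arm 1.4 m, τ = 98.1 × 1.4 = 137.3 N·m counterclockwise.
Net load moment about support B = 200.9 N·m counterclockwise.
Reaction R at support A is upward at 0.55 m, arm 4.25 m → moment R × 4.25 clockwise.
Στ = 0 ⇒ R × 4.25 = 200.9 ⇒ R = 47.3 N.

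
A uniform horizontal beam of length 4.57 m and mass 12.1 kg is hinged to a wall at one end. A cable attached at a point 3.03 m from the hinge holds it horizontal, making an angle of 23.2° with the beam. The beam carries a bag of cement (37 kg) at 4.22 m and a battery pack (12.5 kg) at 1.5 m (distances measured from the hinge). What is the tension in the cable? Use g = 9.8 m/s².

T ≈ 1660 N

Sum moments about the hinge (the unknown hinge reaction has zero arm there).
Beam weight: 12.1 × 9.8 = 118.6 N down at 2.285 m → arm 2.285 m, τ = 118.6 × 2.285 = 271 N·m clockwise.
Bag of cement: 37 × 9.8 = 362.6 N down at 4.22 m → arm 4.22 m, τ = 362.6 × 4.22 = 1530 N·m clockwise.
Battery pack: 12.5 × 9.8 = 122.5 N down at 1.5 m → arm 1.5 m, τ = 122.5 × 1.5 = 183.8 N·m clockwise.
Total clockwise load moment = 1985 N·m.
The cable tension T acts at 3.03 m; only its component perpendicular to the beam, T sinθ, produces torque. sin 23.2° = 0.3939.
Setting net torque to zero: T × 3.03 × 0.3939 = 1985 → T = 1985 / 1.194 = 1660 N.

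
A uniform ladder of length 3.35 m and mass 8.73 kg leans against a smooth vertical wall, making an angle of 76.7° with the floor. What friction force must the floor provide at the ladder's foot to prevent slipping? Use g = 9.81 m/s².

About the foot of the ladder:
Ladder weight 8.73×9.81 = 85.64 N acts at 1.675 m along the ladder; its horizontal arm is 1.675·cos76.7° = 0.3853 m → τ = 33 N·m clockwise.
Wall normal N acts horizontally at the top; its moment arm is the height L sinθ = 3.35·sin76.7° = 3.26 m, counterclockwise.
Setting net torque to zero: N × 3.26 = 33 → N = 10.1 N.
ΣFx = 0: friction at the foot balances the wall's push, so f = N_wall = 10.1 N.

f ≈ 10.1 N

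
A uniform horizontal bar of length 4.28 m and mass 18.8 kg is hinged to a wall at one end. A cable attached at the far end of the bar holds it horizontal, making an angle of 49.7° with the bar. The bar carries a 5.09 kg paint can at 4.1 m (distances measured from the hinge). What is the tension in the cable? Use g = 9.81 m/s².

T ≈ 184 N

About the hinge:
Beam weight: 18.8 × 9.81 = 184.4 N down at 2.14 m → arm 2.14 m, τ = 184.4 × 2.14 = 394.6 N·m clockwise.
Paint can: 5.09 × 9.81 = 49.93 N down at 4.1 m → arm 4.1 m, τ = 49.93 × 4.1 = 204.7 N·m clockwise.
Total clockwise load moment = 599.3 N·m.
The cable tension T acts at 4.28 m; only its component perpendicular to the bar, T sinθ, produces torque. sin 49.7° = 0.7627.
Στ = 0 ⇒ T × 4.28 × 0.7627 = 599.3 ⇒ T = 599.3 / 3.264 = 184 N.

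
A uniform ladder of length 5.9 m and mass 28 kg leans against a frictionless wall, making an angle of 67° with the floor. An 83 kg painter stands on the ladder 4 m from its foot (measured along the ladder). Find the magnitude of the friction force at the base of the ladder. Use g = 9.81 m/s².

f ≈ 293 N

Taking torques about the foot of the ladder:
Ladder weight 28×9.81 = 274.7 N acts at 2.95 m along the ladder; its horizontal arm is 2.95·cos67° = 1.153 m → τ = 316.7 N·m clockwise.
Painter: 83×9.81 = 814.2 N at 4 m → arm 1.563 m → τ = 1273 N·m clockwise.
Wall normal N acts horizontally at the top; its moment arm is the height L sinθ = 5.9·sin67° = 5.431 m, counterclockwise.
Setting net torque to zero: N × 5.431 = 1590 → N = 293 N.
ΣFx = 0: friction at the foot balances the wall's push, so f = N_wall = 293 N.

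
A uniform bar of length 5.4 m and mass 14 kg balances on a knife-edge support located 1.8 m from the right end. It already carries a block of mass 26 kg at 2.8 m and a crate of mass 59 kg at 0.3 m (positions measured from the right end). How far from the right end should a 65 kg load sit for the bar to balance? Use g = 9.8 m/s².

x ≈ 2.57 m from the right end

Take moments about the knife-edge support (at 1.8 m from the right end).
Beam weight: 14 × 9.8 = 137.2 N down at 2.7 m → arm 0.9 m, τ = 137.2 × 0.9 = 123.5 N·m counterclockwise.
Block: 26 × 9.8 = 254.8 N down at 2.8 m → arm 1 m, τ = 254.8 × 1 = 254.8 N·m counterclockwise.
Crate: 59 × 9.8 = 578.2 N down at 0.3 m → arm 1.5 m, τ = 578.2 × 1.5 = 867.3 N·m clockwise.
Net moment of existing loads = 489 N·m clockwise.
The load weighs 65 × 9.8 = 637 N and must supply an equal counterclockwise moment, so its lever arm about the knife-edge support is 489 / 637 = 0.768 m.
That puts it at 1.8 + 0.768 = 2.57 m from the right end.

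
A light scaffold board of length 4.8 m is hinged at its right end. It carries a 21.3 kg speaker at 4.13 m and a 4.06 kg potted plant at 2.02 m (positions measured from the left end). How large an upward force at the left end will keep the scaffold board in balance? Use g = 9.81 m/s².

About the right end:
Speaker: 21.3 × 9.81 = 209 N down at 4.13 m → arm 0.67 m, τ = 209 × 0.67 = 140 N·m counterclockwise.
Potted plant: 4.06 × 9.81 = 39.83 N down at 2.02 m → arm 2.78 m, τ = 39.83 × 2.78 = 110.7 N·m counterclockwise.
Net moment of the loads = 250.7 N·m counterclockwise.
The upward force F acts at the left end, arm 4.8 m, giving F × 4.8 clockwise.
Στ = 0 ⇒ F × 4.8 = 250.7 ⇒ F = 250.7 / 4.8 = 52.2 N.

F ≈ 52.2 N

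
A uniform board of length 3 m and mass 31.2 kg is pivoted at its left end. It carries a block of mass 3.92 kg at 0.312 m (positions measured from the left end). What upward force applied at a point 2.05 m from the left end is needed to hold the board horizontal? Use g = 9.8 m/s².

Choose the left end as the axis so the unknown pivot reaction has zero arm there.
Beam weight: 31.2 × 9.8 = 305.8 N down at 1.5 m → arm 1.5 m, τ = 305.8 × 1.5 = 458.7 N·m clockwise.
Block: 3.92 × 9.8 = 38.42 N down at 0.312 m → arm 0.312 m, τ = 38.42 × 0.312 = 11.99 N·m clockwise.
Net moment of the loads = 470.7 N·m clockwise.
The upward force F acts at a point 2.05 m from the left end, arm 2.05 m, giving F × 2.05 counterclockwise.
Στ = 0 ⇒ F × 2.05 = 470.7 ⇒ F = 470.7 / 2.05 = 230 N.

F ≈ 230 N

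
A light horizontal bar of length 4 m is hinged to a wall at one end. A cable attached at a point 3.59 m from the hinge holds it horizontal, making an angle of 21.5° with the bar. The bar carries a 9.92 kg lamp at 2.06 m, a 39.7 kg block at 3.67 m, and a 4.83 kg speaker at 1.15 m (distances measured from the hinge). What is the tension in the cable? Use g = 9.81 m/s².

T ≈ 1280 N

Take moments about the hinge.
Lamp: 9.92 × 9.81 = 97.32 N down at 2.06 m → arm 2.06 m, τ = 97.32 × 2.06 = 200.5 N·m clockwise.
Block: 39.7 × 9.81 = 389.5 N down at 3.67 m → arm 3.67 m, τ = 389.5 × 3.67 = 1429 N·m clockwise.
Speaker: 4.83 × 9.81 = 47.38 N down at 1.15 m → arm 1.15 m, τ = 47.38 × 1.15 = 54.49 N·m clockwise.
Total clockwise load moment = 1684 N·m.
The cable tension T acts at 3.59 m; only its component perpendicular to the bar, T sinθ, produces torque. sin 21.5° = 0.3665.
Setting net torque to zero: T × 3.59 × 0.3665 = 1684 → T = 1684 / 1.316 = 1280 N.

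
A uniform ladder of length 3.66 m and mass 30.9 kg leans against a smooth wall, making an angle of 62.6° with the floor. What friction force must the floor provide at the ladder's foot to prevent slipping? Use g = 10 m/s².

Take moments about the foot of the ladder.
Ladder weight 30.9×10 = 309 N acts at 1.83 m along the ladder; its horizontal arm is 1.83·cos62.6° = 0.8422 m → τ = 260.2 N·m clockwise.
Wall normal N acts horizontally at the top; its moment arm is the height L sinθ = 3.66·sin62.6° = 3.249 m, counterclockwise.
Setting net torque to zero: N × 3.249 = 260.2 → N = 80.1 N.
ΣFx = 0: friction at the foot balances the wall's push, so f = N_wall = 80.1 N.

f ≈ 80.1 N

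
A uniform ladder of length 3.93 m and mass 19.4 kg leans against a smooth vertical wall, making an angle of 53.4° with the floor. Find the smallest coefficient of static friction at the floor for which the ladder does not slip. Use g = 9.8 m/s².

About the foot of the ladder:
Ladder weight 19.4×9.8 = 190.1 N acts at 1.965 m along the ladder; its horizontal arm is 1.965·cos53.4° = 1.172 m → τ = 222.8 N·m clockwise.
Wall normal N acts horizontally at the top; its moment arm is the height L sinθ = 3.93·sin53.4° = 3.155 m, counterclockwise.
For rotational equilibrium, N × 3.155 = 222.8, so N = 70.62 N.
ΣFx = 0 ⇒ f = N_wall = 70.62 N. ΣFy = 0 ⇒ N_floor = 190.1 N.
μ_min = f / N_floor = 70.62 / 190.1 = 0.371.

μ_min ≈ 0.371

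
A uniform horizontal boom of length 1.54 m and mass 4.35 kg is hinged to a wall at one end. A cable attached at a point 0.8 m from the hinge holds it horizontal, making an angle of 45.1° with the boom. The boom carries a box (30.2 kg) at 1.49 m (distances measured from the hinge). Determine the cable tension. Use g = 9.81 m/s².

Taking torques about the hinge:
Beam weight: 4.35 × 9.81 = 42.67 N down at 0.77 m → arm 0.77 m, τ = 42.67 × 0.77 = 32.86 N·m clockwise.
Box: 30.2 × 9.81 = 296.3 N down at 1.49 m → arm 1.49 m, τ = 296.3 × 1.49 = 441.5 N·m clockwise.
Total clockwise load moment = 474.4 N·m.
The cable tension T acts at 0.8 m; only its component perpendicular to the boom, T sinθ, produces torque. sin 45.1° = 0.7083.
For rotational equilibrium, T × 0.8 × 0.7083 = 474.4, so T = 474.4 / 0.5666 = 837 N.

T ≈ 837 N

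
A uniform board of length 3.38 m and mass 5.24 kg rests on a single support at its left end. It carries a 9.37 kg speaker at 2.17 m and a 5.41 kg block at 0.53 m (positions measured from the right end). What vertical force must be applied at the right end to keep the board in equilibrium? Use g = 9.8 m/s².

F ≈ 103 N

About the left end:
Beam weight: 5.24 × 9.8 = 51.35 N down at 1.69 m → arm 1.69 m, τ = 51.35 × 1.69 = 86.78 N·m clockwise.
Speaker: 9.37 × 9.8 = 91.83 N down at 2.17 m → arm 1.21 m, τ = 91.83 × 1.21 = 111.1 N·m clockwise.
Block: 5.41 × 9.8 = 53.02 N down at 0.53 m → arm 2.85 m, τ = 53.02 × 2.85 = 151.1 N·m clockwise.
Net moment of the loads = 349 N·m clockwise.
The upward force F acts at the right end, arm 3.38 m, giving F × 3.38 counterclockwise.
Setting net torque to zero: F × 3.38 = 349 → F = 349 / 3.38 = 103 N.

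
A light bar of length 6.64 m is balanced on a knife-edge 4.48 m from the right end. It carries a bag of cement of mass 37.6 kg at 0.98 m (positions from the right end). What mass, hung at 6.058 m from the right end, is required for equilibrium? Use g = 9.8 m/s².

Sum moments about the knife-edge (at 4.48 m from the right end) (the support reaction has zero arm there).
Bag of cement: 37.6 × 9.8 = 368.5 N down at 0.98 m → arm 3.5 m, τ = 368.5 × 3.5 = 1290 N·m clockwise.
Net moment of known loads = 1290 N·m clockwise.
An unknown mass m at 6.058 m has arm 1.578 m; its moment is m·g·1.578 counterclockwise.
For rotational equilibrium, m × 9.8 × 1.578 = 1290, so m = 1290 / (9.8 × 1.578) = 83.4 kg.

m ≈ 83.4 kg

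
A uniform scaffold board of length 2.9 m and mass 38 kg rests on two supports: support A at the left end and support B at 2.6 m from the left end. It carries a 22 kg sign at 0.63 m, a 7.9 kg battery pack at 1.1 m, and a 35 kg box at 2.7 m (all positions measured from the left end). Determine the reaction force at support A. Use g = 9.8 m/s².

R_A ≈ 360 N

Take moments about support B.
Beam weight: 38 × 9.8 = 372.4 N down at 1.45 m → arm 1.15 m, τ = 372.4 × 1.15 = 428.3 N·m counterclockwise.
Sign: 22 × 9.8 = 215.6 N down at 0.63 m → arm 1.97 m, τ = 215.6 × 1.97 = 424.7 N·m counterclockwise.
Battery pack: 7.9 × 9.8 = 77.42 N down at 1.1 m → arm 1.5 m, τ = 77.42 × 1.5 = 116.1 N·m counterclockwise.
Box: 35 × 9.8 = 343 N down at 2.7 m → arm 0.1 m, τ = 343 × 0.1 = 34.3 N·m clockwise.
Net load moment about support B = 934.8 N·m counterclockwise.
Reaction R at support A is upward at 0 m, arm 2.6 m → moment R × 2.6 clockwise.
For rotational equilibrium, R × 2.6 = 934.8, so R = 360 N.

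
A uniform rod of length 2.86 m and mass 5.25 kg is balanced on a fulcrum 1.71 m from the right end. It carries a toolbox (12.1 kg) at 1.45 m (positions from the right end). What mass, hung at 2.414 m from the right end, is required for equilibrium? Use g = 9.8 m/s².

Sum moments about the fulcrum (at 1.71 m from the right end) (the support reaction has zero arm there).
Beam weight: 5.25 × 9.8 = 51.45 N down at 1.43 m → arm 0.28 m, τ = 51.45 × 0.28 = 14.41 N·m clockwise.
Toolbox: 12.1 × 9.8 = 118.6 N down at 1.45 m → arm 0.26 m, τ = 118.6 × 0.26 = 30.84 N·m clockwise.
Net moment of known loads = 45.25 N·m clockwise.
An unknown mass m at 2.414 m has arm 0.704 m; its moment is m·g·0.704 counterclockwise.
Setting net torque to zero: m × 9.8 × 0.704 = 45.25 → m = 45.25 / (9.8 × 0.704) = 6.56 kg.

m ≈ 6.56 kg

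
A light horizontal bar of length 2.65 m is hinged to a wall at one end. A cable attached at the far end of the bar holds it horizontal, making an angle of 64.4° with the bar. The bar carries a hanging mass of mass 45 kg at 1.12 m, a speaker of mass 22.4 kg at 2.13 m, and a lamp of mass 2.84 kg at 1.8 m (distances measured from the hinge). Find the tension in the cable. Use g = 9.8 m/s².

T ≈ 423 N

Take moments about the hinge.
Hanging mass: 45 × 9.8 = 441 N down at 1.12 m → arm 1.12 m, τ = 441 × 1.12 = 493.9 N·m clockwise.
Speaker: 22.4 × 9.8 = 219.5 N down at 2.13 m → arm 2.13 m, τ = 219.5 × 2.13 = 467.5 N·m clockwise.
Lamp: 2.84 × 9.8 = 27.83 N down at 1.8 m → arm 1.8 m, τ = 27.83 × 1.8 = 50.09 N·m clockwise.
Total clockwise load moment = 1011 N·m.
The cable tension T acts at 2.65 m; only its component perpendicular to the bar, T sinθ, produces torque. sin 64.4° = 0.9018.
For rotational equilibrium, T × 2.65 × 0.9018 = 1011, so T = 1011 / 2.39 = 423 N.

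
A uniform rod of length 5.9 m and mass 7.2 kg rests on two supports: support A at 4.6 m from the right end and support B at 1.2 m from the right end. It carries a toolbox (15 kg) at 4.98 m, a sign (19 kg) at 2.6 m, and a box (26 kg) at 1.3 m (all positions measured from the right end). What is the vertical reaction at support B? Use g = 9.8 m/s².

R_B ≈ 375 N

Take moments about support A.
Beam weight: 7.2 × 9.8 = 70.56 N down at 2.95 m → arm 1.65 m, τ = 70.56 × 1.65 = 116.4 N·m clockwise.
Toolbox: 15 × 9.8 = 147 N down at 4.98 m → arm 0.38 m, τ = 147 × 0.38 = 55.86 N·m counterclockwise.
Sign: 19 × 9.8 = 186.2 N down at 2.6 m → arm 2 m, τ = 186.2 × 2 = 372.4 N·m clockwise.
Box: 26 × 9.8 = 254.8 N down at 1.3 m → arm 3.3 m, τ = 254.8 × 3.3 = 840.8 N·m clockwise.
Net load moment about support A = 1274 N·m clockwise.
Reaction R at support B is upward at 1.2 m, arm 3.4 m → moment R × 3.4 counterclockwise.
For rotational equilibrium, R × 3.4 = 1274, so R = 375 N.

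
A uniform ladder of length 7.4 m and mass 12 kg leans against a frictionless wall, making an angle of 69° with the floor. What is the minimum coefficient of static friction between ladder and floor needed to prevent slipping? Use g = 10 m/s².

μ_min ≈ 0.192

About the foot of the ladder:
Ladder weight 12×10 = 120 N acts at 3.7 m along the ladder; its horizontal arm is 3.7·cos69° = 1.326 m → τ = 159.1 N·m clockwise.
Wall normal N acts horizontally at the top; its moment arm is the height L sinθ = 7.4·sin69° = 6.908 m, counterclockwise.
Setting net torque to zero: N × 6.908 = 159.1 → N = 23.03 N.
ΣFx = 0 ⇒ f = N_wall = 23.03 N. ΣFy = 0 ⇒ N_floor = 120 N.
μ_min = f / N_floor = 23.03 / 120 = 0.192.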